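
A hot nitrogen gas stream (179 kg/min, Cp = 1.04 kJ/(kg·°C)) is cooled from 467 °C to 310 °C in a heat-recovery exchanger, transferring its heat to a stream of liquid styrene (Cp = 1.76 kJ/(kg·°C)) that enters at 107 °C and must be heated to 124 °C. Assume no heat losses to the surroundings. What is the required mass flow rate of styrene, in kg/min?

Heat released by hot stream: Q = 179 × 1.04 × (467 − 310) = 29227 kJ/min
Energy balance on cold side (adiabatic exchanger): Q = ṁ_c·Cp_c·(T_c,out − T_c,in)
ṁ_c = 29227 / [1.76 × (124 − 107)] = 976.84 kg/min

ṁ_c = 977 kg/min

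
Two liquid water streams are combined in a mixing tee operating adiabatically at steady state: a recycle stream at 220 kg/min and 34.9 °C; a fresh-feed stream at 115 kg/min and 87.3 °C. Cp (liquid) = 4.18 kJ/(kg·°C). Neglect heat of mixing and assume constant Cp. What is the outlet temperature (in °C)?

T_out = 52.9 °C

Adiabatic, steady state ⇒ Σ ṁᵢCp,ᵢ(T_out − Tᵢ) = 0
T_out = Σ ṁᵢCp,ᵢTᵢ / Σ ṁᵢCp,ᵢ
      = 74059 / 1400.3 = 52.888 °C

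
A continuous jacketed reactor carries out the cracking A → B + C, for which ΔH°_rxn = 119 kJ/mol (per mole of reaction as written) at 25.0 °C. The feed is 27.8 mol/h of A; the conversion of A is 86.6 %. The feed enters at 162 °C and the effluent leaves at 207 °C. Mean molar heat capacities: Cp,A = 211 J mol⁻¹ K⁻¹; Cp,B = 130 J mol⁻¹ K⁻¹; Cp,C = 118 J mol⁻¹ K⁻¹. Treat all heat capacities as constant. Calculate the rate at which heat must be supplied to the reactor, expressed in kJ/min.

Q_in = 54.8 kJ/min

Extent of reaction ξ = 0.866 × 27.8 = 24.075 mol/h
Reaction term: ξ·ΔH°_rxn = 24.075 × 119 = 2864.9 kJ/h
Sensible, feed 162→25 °C: -803.61 kJ/h
Outlet flows (mol/h): A 3.7252, B 24.075, C 24.075
Sensible, products 25→207 °C: 1229.7 kJ/h
Q = ΔH = 3291 kJ/h = 0.91416 kW
Heat supplied = 54.85 kJ/min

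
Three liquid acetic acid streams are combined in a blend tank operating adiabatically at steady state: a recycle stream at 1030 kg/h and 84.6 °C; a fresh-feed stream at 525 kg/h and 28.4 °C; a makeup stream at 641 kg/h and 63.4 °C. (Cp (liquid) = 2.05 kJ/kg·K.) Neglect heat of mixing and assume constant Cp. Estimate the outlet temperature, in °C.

T_out = 65.0 °C

Energy balance with Q = 0: Σ ṁᵢCp,ᵢ(T_out − Tᵢ) = 0
T_out = Σ ṁᵢCp,ᵢTᵢ / Σ ṁᵢCp,ᵢ
      = 292510 / 4501.8 = 64.976 °C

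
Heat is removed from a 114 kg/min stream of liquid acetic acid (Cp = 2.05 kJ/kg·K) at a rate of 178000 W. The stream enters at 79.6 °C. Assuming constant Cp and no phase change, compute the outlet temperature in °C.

Q = 178000 W = 10680 kJ/min
ΔT = Q/(ṁ·Cp) = 10680/(114×2.05) = 45.7 K
T_out = 79.6 − 45.7 = 33.9 °C

T_out = 33.9 °C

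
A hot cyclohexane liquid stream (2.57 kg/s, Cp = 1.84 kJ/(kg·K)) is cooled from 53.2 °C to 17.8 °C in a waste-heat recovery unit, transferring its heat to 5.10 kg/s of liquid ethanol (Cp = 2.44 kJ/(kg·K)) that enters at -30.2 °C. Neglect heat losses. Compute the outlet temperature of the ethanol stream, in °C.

T_c,out = -16.7 °C

Heat released by hot stream: Q = 2.57 × 1.84 × (53.2 − 17.8) = 167.4 kJ/s
Energy balance on cold side (adiabatic exchanger): Q = ṁ_c·Cp_c·(T_c,out − T_c,in)
T_c,out = -30.2 + 167.4/(5.10 × 2.44) = -16.748 °C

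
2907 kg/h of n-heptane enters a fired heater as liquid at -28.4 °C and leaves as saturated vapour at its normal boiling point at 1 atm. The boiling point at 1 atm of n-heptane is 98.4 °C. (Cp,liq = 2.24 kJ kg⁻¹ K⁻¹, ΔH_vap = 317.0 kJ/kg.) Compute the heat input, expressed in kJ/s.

liquid -28.4→98.4 °C: 284.03 kJ/kg
vaporisation at 98.4 °C: 317 kJ/kg
Δh = 284.03 + 317 = 601.03 kJ/kg
Q = ṁ·Δh = 2907 kg/h × 601.03 kJ/kg = 1.7472e+06 kJ/h
|Q| = 485.33 kW

Q = 485 kJ/s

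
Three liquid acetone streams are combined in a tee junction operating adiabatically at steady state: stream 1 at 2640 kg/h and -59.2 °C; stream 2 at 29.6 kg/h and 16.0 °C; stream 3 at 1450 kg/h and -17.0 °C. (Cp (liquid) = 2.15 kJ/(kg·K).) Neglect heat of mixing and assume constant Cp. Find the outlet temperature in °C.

No heat crosses the boundary, so H_out = H_in.
Σ ṁᵢCp,ᵢTᵢ = 2640×2.15×-59.2 + 29.6×2.15×16.0 + 1450×2.15×-17.0 = -388000
Σ ṁᵢCp,ᵢ = 2640×2.15 + 29.6×2.15 + 1450×2.15 = 8857.1
T_out = -388000 / 8857.1 = -43.806 °C

T_out = -43.8 °C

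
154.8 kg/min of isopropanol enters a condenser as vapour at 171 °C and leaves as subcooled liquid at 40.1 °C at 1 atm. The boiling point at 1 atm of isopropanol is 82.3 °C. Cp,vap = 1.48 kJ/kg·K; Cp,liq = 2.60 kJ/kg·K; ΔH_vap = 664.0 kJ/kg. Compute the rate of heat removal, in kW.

Q_c = 2330 kW

vapour 171→82.3 °C: -131.28 kJ/kg
condensation at 82.3 °C: -664 kJ/kg
liquid 82.3→40.1 °C: -109.72 kJ/kg
Δh = -131.28 + -664 + -109.72 = -905 kJ/kg
Q = ṁ·Δh = 154.8 kg/min × -905 kJ/kg = -140090 kJ/min
|Q| = 2334.9 kW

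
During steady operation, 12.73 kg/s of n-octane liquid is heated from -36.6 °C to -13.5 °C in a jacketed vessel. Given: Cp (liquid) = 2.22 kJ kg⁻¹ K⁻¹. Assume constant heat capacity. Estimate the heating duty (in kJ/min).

Q = 39200 kJ/min

Q = ṁ·Cp·ΔT = 12.73 × 2.22 × (-13.5 − -36.6) = 652.82 kJ/s
Heating duty = 39169 kJ/min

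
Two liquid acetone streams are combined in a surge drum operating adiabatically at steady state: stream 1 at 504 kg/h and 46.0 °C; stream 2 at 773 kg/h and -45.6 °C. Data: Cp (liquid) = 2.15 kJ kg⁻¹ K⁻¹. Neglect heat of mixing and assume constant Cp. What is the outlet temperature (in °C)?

Energy balance with Q = 0: Σ ṁᵢCp,ᵢ(T_out − Tᵢ) = 0
T_out = Σ ṁᵢCp,ᵢTᵢ / Σ ṁᵢCp,ᵢ
      = -25939 / 2745.5 = -9.4478 °C

T_out = -9.45 °C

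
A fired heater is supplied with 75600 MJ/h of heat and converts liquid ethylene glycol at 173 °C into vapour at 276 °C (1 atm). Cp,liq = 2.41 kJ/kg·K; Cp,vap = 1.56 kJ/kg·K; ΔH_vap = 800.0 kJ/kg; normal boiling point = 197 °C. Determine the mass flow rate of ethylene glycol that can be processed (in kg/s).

Δh = 2.41×(197−173) + 800.0 + 1.56×(276−197) = 981.08 kJ/kg
Q = 75600 MJ/h = 21000 kJ/s = 21000 kJ/s
ṁ = Q/Δh = 21000 / 981.08 = 21.405 kg/s

ṁ = 21.4 kg/s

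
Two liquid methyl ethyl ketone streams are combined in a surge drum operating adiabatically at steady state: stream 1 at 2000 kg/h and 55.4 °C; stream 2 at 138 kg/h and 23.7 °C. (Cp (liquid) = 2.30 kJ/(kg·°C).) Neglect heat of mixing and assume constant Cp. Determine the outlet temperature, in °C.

Energy balance with Q = 0: Σ ṁᵢCp,ᵢ(T_out − Tᵢ) = 0
T_out = Σ ṁᵢCp,ᵢTᵢ / Σ ṁᵢCp,ᵢ
      = 262360 / 4917.4 = 53.354 °C

T_out = 53.4 °C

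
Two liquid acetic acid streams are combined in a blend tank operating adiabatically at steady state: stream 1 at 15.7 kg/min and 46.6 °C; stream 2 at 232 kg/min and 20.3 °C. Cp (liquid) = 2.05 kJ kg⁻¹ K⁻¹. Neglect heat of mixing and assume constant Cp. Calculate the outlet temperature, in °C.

Adiabatic, steady state ⇒ Σ ṁᵢCp,ᵢ(T_out − Tᵢ) = 0
T_out = Σ ṁᵢCp,ᵢTᵢ / Σ ṁᵢCp,ᵢ
      = 11155 / 507.78 = 21.967 °C

T_out = 22.0 °C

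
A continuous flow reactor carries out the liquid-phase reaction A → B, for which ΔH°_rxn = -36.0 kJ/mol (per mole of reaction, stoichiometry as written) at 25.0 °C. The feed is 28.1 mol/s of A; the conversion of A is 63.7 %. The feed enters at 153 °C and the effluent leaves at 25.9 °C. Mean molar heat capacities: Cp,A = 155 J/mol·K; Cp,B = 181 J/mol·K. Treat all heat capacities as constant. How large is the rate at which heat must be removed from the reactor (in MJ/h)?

Extent of reaction ξ = 0.637 × 28.1 = 17.9 mol/s
Reaction term: ξ·ΔH°_rxn = 17.9 × -36.0 = -644.39 kJ/s
Sensible, feed 153→25 °C: -557.5 kJ/s
Outlet flows (mol/s): A 10.2, B 17.9
Sensible, products 25→25.9 °C: 4.3388 kJ/s
Q = ΔH = -1197.6 kJ/s = -1197.6 kW
Heat removed = 4311.2 MJ/h

Q_out = 4310 MJ/h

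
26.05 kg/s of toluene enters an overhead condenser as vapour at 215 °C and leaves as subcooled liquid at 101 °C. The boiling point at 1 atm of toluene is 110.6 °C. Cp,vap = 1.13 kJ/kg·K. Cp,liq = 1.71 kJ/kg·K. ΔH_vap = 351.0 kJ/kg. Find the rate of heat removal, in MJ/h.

vapour 215→110.6 °C: -117.97 kJ/kg
condensation at 110.6 °C: -351 kJ/kg
liquid 110.6→101 °C: -16.416 kJ/kg
Δh = -117.97 + -351 + -16.416 = -485.39 kJ/kg
Q = ṁ·Δh = 26.05 kg/s × -485.39 kJ/kg = -12644 kJ/s
|Q| = 12644 kW = 45520 MJ/h

Q_c = 45500 MJ/h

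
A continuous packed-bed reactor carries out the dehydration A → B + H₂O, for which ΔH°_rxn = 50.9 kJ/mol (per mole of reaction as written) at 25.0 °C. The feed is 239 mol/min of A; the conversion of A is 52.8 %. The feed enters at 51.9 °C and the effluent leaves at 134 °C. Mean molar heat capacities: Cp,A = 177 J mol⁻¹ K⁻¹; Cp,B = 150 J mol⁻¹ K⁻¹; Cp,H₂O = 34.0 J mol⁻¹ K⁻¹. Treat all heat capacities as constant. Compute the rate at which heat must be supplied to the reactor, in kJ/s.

Extent of reaction ξ = 0.528 × 239 = 126.19 mol/min
Reaction term: ξ·ΔH°_rxn = 126.19 × 50.9 = 6423.2 kJ/min
Sensible, feed 51.9→25 °C: -1138 kJ/min
Outlet flows (mol/min): A 112.81, B 126.19, H₂O 126.19
Sensible, products 25→134 °C: 4707.3 kJ/min
Q = ΔH = 9992.5 kJ/min = 166.54 kW
Heat supplied = 166.54 kJ/s

Q_in = 167 kJ/s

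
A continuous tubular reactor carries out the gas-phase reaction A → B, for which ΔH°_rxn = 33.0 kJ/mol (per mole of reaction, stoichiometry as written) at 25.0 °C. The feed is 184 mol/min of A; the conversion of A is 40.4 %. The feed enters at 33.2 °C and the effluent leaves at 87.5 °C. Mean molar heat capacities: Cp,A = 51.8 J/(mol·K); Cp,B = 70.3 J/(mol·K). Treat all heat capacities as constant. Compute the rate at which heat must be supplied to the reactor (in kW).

Extent of reaction ξ = 0.404 × 184 = 74.336 mol/min
Reaction term: ξ·ΔH°_rxn = 74.336 × 33.0 = 2453.1 kJ/min
Sensible, feed 33.2→25 °C: -78.156 kJ/min
Outlet flows (mol/min): A 109.66, B 74.336
Sensible, products 25→87.5 °C: 681.65 kJ/min
Q = ΔH = 3056.6 kJ/min = 50.943 kW
Heat supplied = 50.943 kW

Q_in = 50.9 kW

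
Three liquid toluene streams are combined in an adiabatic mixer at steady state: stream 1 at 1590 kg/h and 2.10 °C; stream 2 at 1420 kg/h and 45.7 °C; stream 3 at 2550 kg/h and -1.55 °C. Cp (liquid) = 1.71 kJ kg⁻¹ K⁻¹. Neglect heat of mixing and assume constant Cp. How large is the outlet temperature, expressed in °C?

T_out = 11.6 °C

No heat crosses the boundary, so H_out = H_in.
T_out = Σ ṁᵢCp,ᵢTᵢ / Σ ṁᵢCp,ᵢ
      = 109920 / 9507.6 = 11.561 °C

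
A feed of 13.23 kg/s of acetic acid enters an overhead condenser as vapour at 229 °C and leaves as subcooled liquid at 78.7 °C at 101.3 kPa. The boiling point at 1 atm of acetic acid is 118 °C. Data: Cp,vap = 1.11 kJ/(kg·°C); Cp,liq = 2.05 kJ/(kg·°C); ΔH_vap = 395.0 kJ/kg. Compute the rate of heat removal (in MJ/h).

vapour 229→118 °C: -123.21 kJ/kg
condensation at 118 °C: -395 kJ/kg
liquid 118→78.7 °C: -80.565 kJ/kg
Δh = -123.21 + -395 + -80.565 = -598.77 kJ/kg
Q = ṁ·Δh = 13.23 kg/s × -598.77 kJ/kg = -7921.8 kJ/s
|Q| = 7921.8 kW = 28518 MJ/h

Q_c = 28500 MJ/h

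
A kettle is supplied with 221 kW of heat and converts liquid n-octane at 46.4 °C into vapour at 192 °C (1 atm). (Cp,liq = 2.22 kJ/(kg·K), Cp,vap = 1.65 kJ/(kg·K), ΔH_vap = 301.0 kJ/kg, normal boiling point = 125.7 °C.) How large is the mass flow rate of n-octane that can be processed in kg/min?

ṁ = 22.6 kg/min

Δh = 2.22×(125.7−46.4) + 301.0 + 1.65×(192−125.7) = 586.44 kJ/kg
Q = 221 kW = 221 kJ/s = 13260 kJ/min
ṁ = Q/Δh = 13260 / 586.44 = 22.611 kg/min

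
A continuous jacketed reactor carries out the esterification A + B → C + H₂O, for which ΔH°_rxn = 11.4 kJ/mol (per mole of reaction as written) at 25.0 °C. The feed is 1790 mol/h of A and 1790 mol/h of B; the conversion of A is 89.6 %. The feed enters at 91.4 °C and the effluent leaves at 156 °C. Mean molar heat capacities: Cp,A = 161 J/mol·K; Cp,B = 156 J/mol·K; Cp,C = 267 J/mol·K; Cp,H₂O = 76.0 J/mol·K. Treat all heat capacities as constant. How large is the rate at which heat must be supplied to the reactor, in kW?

Extent of reaction ξ = 0.896 × 1790 = 1603.8 mol/h
Reaction term: ξ·ΔH°_rxn = 1603.8 × 11.4 = 18284 kJ/h
Sensible, feed 91.4→25 °C: -37677 kJ/h
Outlet flows (mol/h): A 186.16, B 186.16, C 1603.8, H₂O 1603.8
Sensible, products 25→156 °C: 79796 kJ/h
Q = ΔH = 60402 kJ/h = 16.778 kW
Heat supplied = 16.778 kW

Q_in = 16.8 kW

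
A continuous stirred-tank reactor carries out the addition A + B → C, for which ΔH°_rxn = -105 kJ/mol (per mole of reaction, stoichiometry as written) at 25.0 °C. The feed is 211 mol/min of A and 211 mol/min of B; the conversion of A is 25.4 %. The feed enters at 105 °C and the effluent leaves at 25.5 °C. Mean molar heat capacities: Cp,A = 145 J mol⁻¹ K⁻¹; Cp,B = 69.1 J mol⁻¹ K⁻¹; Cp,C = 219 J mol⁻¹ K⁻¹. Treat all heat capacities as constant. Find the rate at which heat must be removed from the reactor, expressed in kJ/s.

Extent of reaction ξ = 0.254 × 211 = 53.594 mol/min
Reaction term: ξ·ΔH°_rxn = 53.594 × -105 = -5627.4 kJ/min
Sensible, feed 105→25 °C: -3614 kJ/min
Outlet flows (mol/min): A 157.41, B 157.41, C 53.594
Sensible, products 25→25.5 °C: 22.719 kJ/min
Q = ΔH = -9218.7 kJ/min = -153.64 kW
Heat removed = 153.64 kJ/s

Q_out = 154 kJ/s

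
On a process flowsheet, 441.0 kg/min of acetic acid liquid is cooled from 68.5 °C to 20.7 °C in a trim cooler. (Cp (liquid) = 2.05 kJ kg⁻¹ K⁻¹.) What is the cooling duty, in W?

Q_c = 720000 W

Q = ṁ·Cp·ΔT = 441.0 × 2.05 × (20.7 − 68.5) = -43214 kJ/min
Converting: 43214 / 60 s = 720.23 kW
Cooling duty = 720230 W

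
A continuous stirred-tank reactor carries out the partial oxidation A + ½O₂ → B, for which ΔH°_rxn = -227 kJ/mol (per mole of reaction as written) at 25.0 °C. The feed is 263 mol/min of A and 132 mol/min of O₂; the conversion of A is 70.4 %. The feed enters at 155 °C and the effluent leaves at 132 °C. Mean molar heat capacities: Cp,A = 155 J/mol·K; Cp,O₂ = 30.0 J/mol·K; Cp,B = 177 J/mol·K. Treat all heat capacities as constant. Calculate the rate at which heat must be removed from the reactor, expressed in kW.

Q_out = 715 kW

Extent of reaction ξ = 0.704 × 263 = 185.15 mol/min
Reaction term: ξ·ΔH°_rxn = 185.15 × -227 = -42030 kJ/min
Sensible, feed 155→25 °C: -5814.2 kJ/min
Outlet flows (mol/min): A 77.848, O₂ 39.424, B 185.15
Sensible, products 25→132 °C: 4924.3 kJ/min
Q = ΔH = -42920 kJ/min = -715.33 kW
Heat removed = 715.33 kW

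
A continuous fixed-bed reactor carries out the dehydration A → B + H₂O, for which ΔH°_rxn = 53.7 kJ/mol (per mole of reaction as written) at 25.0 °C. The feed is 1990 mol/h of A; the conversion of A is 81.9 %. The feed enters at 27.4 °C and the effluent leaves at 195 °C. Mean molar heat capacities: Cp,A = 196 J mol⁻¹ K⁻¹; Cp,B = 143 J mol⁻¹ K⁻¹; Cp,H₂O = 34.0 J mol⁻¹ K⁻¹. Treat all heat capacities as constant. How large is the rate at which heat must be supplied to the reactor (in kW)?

Extent of reaction ξ = 0.819 × 1990 = 1629.8 mol/h
Reaction term: ξ·ΔH°_rxn = 1629.8 × 53.7 = 87521 kJ/h
Sensible, feed 27.4→25 °C: -936.1 kJ/h
Outlet flows (mol/h): A 360.19, B 1629.8, H₂O 1629.8
Sensible, products 25→195 °C: 61043 kJ/h
Q = ΔH = 147630 kJ/h = 41.008 kW
Heat supplied = 41.008 kW

Q_in = 41.0 kW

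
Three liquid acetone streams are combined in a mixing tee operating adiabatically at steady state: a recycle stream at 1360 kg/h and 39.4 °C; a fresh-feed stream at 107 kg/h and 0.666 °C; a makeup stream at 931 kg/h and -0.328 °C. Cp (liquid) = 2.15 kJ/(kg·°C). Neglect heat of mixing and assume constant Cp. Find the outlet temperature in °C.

T_out = 22.2 °C

No heat crosses the boundary, so H_out = H_in.
T_out = Σ ṁᵢCp,ᵢTᵢ / Σ ṁᵢCp,ᵢ
      = 114700 / 5155.7 = 22.248 °C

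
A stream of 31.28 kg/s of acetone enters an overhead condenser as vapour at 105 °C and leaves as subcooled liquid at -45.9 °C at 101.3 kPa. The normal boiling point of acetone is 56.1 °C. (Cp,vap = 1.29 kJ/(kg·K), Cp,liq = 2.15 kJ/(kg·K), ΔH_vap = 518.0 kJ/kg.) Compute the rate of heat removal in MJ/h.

Q_c = 90100 MJ/h

vapour 105→56.1 °C: -63.081 kJ/kg
condensation at 56.1 °C: -518 kJ/kg
liquid 56.1→-45.9 °C: -219.3 kJ/kg
Δh = -63.081 + -518 + -219.3 = -800.38 kJ/kg
Q = ṁ·Δh = 31.28 kg/s × -800.38 kJ/kg = -25036 kJ/s
|Q| = 25036 kW = 90129 MJ/h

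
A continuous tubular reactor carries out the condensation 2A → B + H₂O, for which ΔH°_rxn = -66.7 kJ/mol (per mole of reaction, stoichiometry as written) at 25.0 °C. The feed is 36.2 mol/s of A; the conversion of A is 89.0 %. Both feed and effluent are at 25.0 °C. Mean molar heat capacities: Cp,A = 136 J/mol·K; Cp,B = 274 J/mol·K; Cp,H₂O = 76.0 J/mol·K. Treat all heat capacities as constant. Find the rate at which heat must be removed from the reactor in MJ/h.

Extent of reaction ξ = 0.890 × 36.2 / 2 = 16.109 mol/s
Reaction term: ξ·ΔH°_rxn = 16.109 × -66.7 = -1074.5 kJ/s
Q = ΔH = -1074.5 kJ/s = -1074.5 kW
Heat removed = 3868.1 MJ/h

Q_out = 3870 MJ/h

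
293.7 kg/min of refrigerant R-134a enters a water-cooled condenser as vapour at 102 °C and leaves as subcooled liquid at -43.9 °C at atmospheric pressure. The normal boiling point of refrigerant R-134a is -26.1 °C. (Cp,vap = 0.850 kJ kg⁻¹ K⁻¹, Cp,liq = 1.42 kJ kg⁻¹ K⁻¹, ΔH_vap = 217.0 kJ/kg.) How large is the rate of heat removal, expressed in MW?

Q_c = 1.72 MW

vapour 102→-26.1 °C: -108.88 kJ/kg
condensation at -26.1 °C: -217 kJ/kg
liquid -26.1→-43.9 °C: -25.276 kJ/kg
Δh = -108.88 + -217 + -25.276 = -351.16 kJ/kg
Q = ṁ·Δh = 293.7 kg/min × -351.16 kJ/kg = -103140 kJ/min
|Q| = 1718.9 kW = 1.7189 MW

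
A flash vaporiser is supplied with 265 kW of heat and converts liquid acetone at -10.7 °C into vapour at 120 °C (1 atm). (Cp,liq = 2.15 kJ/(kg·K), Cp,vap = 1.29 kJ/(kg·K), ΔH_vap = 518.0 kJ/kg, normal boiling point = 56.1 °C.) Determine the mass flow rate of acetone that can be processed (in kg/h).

Δh = 2.15×(56.1−-10.7) + 518.0 + 1.29×(120−56.1) = 744.05 kJ/kg
Q = 265 kW = 265 kJ/s = 954000 kJ/h
ṁ = Q/Δh = 954000 / 744.05 = 1282.2 kg/h

ṁ = 1280 kg/h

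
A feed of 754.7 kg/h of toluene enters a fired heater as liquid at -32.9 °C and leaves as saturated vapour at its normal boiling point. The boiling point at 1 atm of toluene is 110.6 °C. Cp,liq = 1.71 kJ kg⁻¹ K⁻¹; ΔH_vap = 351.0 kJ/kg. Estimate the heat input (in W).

liquid -32.9→110.6 °C: 245.38 kJ/kg
vaporisation at 110.6 °C: 351 kJ/kg
Δh = 245.38 + 351 = 596.38 kJ/kg
Q = ṁ·Δh = 754.7 kg/h × 596.38 kJ/kg = 450090 kJ/h
|Q| = 125.03 kW = 125030 W

Q = 125000 W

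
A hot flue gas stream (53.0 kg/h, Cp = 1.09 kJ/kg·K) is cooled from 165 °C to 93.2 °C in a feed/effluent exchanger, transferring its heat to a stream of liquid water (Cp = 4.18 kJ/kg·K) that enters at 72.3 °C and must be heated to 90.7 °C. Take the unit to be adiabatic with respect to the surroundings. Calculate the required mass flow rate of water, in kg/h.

ṁ_c = 53.9 kg/h

Heat released by hot stream: Q = 53.0 × 1.09 × (165 − 93.2) = 4147.9 kJ/h
Energy balance on cold side (adiabatic exchanger): Q = ṁ_c·Cp_c·(T_c,out − T_c,in)
ṁ_c = 4147.9 / [4.18 × (90.7 − 72.3)] = 53.93 kg/h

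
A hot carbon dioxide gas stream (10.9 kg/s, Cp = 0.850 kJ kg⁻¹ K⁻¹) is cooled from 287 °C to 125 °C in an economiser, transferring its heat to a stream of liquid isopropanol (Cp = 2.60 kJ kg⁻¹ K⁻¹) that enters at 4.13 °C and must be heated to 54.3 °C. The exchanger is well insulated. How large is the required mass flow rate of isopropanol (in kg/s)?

ṁ_c = 11.5 kg/s

Heat released by hot stream: Q = 10.9 × 0.850 × (287 − 125) = 1500.9 kJ/s
Energy balance on cold side (adiabatic exchanger): Q = ṁ_c·Cp_c·(T_c,out − T_c,in)
ṁ_c = 1500.9 / [2.60 × (54.3 − 4.13)] = 11.506 kg/s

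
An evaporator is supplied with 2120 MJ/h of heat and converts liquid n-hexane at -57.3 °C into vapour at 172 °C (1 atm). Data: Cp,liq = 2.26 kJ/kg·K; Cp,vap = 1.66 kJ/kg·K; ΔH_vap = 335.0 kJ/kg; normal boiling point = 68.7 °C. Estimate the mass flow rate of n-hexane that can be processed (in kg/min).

ṁ = 44.7 kg/min

Δh = 2.26×(68.7−-57.3) + 335.0 + 1.66×(172−68.7) = 791.24 kJ/kg
Q = 2120 MJ/h = 588.89 kJ/s = 35333 kJ/min
ṁ = Q/Δh = 35333 / 791.24 = 44.656 kg/min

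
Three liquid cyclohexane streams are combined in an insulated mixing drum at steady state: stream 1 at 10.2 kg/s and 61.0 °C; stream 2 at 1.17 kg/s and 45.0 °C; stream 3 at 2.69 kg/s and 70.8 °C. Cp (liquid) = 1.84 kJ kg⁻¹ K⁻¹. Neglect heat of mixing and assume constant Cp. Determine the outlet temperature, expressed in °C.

T_out = 61.5 °C

Adiabatic, steady state ⇒ Σ ṁᵢCp,ᵢ(T_out − Tᵢ) = 0
Σ ṁᵢCp,ᵢTᵢ = 10.2×1.84×61.0 + 1.17×1.84×45.0 + 2.69×1.84×70.8 = 1592.2
Σ ṁᵢCp,ᵢ = 10.2×1.84 + 1.17×1.84 + 2.69×1.84 = 25.87
T_out = 1592.2 / 25.87 = 61.544 °C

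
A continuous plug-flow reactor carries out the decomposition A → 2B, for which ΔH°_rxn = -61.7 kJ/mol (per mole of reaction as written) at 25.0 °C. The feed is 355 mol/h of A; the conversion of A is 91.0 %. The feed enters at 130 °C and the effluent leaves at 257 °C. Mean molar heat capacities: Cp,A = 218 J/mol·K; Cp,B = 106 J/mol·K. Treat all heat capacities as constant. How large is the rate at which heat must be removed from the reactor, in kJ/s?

Q_out = 2.93 kJ/s

Extent of reaction ξ = 0.910 × 355 = 323.05 mol/h
Reaction term: ξ·ΔH°_rxn = 323.05 × -61.7 = -19932 kJ/h
Sensible, feed 130→25 °C: -8125.9 kJ/h
Outlet flows (mol/h): A 31.95, B 646.1
Sensible, products 25→257 °C: 17505 kJ/h
Q = ΔH = -10553 kJ/h = -2.9315 kW
Heat removed = 2.9315 kJ/s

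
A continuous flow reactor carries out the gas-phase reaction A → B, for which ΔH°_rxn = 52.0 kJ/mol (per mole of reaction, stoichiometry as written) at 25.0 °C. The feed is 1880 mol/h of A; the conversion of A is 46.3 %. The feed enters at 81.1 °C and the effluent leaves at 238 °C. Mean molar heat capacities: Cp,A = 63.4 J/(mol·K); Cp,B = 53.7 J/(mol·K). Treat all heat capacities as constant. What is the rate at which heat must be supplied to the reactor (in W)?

Q_in = 17300 W

Extent of reaction ξ = 0.463 × 1880 = 870.44 mol/h
Reaction term: ξ·ΔH°_rxn = 870.44 × 52.0 = 45263 kJ/h
Sensible, feed 81.1→25 °C: -6686.7 kJ/h
Outlet flows (mol/h): A 1009.6, B 870.44
Sensible, products 25→238 °C: 23589 kJ/h
Q = ΔH = 62166 kJ/h = 17.268 kW
Heat supplied = 17268 W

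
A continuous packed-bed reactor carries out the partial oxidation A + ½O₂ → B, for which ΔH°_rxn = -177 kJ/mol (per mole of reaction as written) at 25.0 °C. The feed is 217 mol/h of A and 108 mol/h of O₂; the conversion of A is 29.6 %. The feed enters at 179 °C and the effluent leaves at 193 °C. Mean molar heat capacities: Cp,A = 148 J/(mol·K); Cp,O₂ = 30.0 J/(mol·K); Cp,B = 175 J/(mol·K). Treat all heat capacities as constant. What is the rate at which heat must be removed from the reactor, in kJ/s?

Q_out = 2.98 kJ/s

Extent of reaction ξ = 0.296 × 217 = 64.232 mol/h
Reaction term: ξ·ΔH°_rxn = 64.232 × -177 = -11369 kJ/h
Sensible, feed 179→25 °C: -5444.8 kJ/h
Outlet flows (mol/h): A 152.77, O₂ 75.884, B 64.232
Sensible, products 25→193 °C: 6069.3 kJ/h
Q = ΔH = -10745 kJ/h = -2.9846 kW
Heat removed = 2.9846 kJ/s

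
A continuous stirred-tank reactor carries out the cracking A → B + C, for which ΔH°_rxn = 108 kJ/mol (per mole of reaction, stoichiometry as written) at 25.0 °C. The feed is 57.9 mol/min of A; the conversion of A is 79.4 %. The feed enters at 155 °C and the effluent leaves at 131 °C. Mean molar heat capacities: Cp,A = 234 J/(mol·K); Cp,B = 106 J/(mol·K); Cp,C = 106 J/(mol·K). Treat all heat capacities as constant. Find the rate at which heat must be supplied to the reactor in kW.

Extent of reaction ξ = 0.794 × 57.9 = 45.973 mol/min
Reaction term: ξ·ΔH°_rxn = 45.973 × 108 = 4965 kJ/min
Sensible, feed 155→25 °C: -1761.3 kJ/min
Outlet flows (mol/min): A 11.927, B 45.973, C 45.973
Sensible, products 25→131 °C: 1328.9 kJ/min
Q = ΔH = 4532.7 kJ/min = 75.544 kW
Heat supplied = 75.544 kW

Q_in = 75.5 kW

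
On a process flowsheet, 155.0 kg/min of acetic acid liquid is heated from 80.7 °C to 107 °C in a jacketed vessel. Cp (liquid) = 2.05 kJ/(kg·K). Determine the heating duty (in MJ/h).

Q = 501 MJ/h

Q = ṁ·Cp·ΔT = 155.0 × 2.05 × (107 − 80.7) = 8356.8 kJ/min
Converting: 8356.8 / 60 s = 139.28 kW
Heating duty = 501.41 MJ/h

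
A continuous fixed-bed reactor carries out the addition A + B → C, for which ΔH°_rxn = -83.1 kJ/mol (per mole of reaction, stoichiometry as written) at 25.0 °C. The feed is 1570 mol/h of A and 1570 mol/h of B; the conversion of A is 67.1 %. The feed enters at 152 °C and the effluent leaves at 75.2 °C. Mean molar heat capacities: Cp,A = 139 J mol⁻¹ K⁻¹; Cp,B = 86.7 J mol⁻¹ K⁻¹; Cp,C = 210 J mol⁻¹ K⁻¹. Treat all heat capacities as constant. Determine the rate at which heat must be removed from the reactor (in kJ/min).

Extent of reaction ξ = 0.671 × 1570 = 1053.5 mol/h
Reaction term: ξ·ΔH°_rxn = 1053.5 × -83.1 = -87543 kJ/h
Sensible, feed 152→25 °C: -45002 kJ/h
Outlet flows (mol/h): A 516.53, B 516.53, C 1053.5
Sensible, products 25→75.2 °C: 16958 kJ/h
Q = ΔH = -115590 kJ/h = -32.108 kW
Heat removed = 1926.5 kJ/min

Q_out = 1930 kJ/min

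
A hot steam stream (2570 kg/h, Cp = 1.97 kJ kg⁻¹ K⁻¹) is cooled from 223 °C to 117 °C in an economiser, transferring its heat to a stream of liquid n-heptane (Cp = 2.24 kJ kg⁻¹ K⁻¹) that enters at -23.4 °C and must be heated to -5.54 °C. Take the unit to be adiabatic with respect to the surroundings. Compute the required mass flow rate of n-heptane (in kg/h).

ṁ_c = 13400 kg/h

Heat released by hot stream: Q = 2570 × 1.97 × (223 − 117) = 536670 kJ/h
Energy balance on cold side (adiabatic exchanger): Q = ṁ_c·Cp_c·(T_c,out − T_c,in)
ṁ_c = 536670 / [2.24 × (-5.54 − -23.4)] = 13415 kg/h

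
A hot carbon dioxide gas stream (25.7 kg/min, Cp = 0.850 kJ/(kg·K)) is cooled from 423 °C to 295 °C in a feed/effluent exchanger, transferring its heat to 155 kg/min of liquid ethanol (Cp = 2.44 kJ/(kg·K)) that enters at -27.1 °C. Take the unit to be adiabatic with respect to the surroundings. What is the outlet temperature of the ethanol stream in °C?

Heat released by hot stream: Q = 25.7 × 0.850 × (423 − 295) = 2796.2 kJ/min
Energy balance on cold side (adiabatic exchanger): Q = ṁ_c·Cp_c·(T_c,out − T_c,in)
T_c,out = -27.1 + 2796.2/(155 × 2.44) = -19.707 °C

T_c,out = -19.7 °C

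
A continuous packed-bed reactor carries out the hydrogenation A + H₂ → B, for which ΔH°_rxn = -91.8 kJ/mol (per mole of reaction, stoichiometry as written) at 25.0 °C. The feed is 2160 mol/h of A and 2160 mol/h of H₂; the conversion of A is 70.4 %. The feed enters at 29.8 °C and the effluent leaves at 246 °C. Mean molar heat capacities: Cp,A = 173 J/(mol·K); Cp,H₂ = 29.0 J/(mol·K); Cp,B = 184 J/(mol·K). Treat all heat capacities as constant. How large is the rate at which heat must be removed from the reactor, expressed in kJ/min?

Q_out = 855 kJ/min

Extent of reaction ξ = 0.704 × 2160 = 1520.6 mol/h
Reaction term: ξ·ΔH°_rxn = 1520.6 × -91.8 = -139590 kJ/h
Sensible, feed 29.8→25 °C: -2094.3 kJ/h
Outlet flows (mol/h): A 639.36, H₂ 639.36, B 1520.6
Sensible, products 25→246 °C: 90378 kJ/h
Q = ΔH = -51311 kJ/h = -14.253 kW
Heat removed = 855.19 kJ/min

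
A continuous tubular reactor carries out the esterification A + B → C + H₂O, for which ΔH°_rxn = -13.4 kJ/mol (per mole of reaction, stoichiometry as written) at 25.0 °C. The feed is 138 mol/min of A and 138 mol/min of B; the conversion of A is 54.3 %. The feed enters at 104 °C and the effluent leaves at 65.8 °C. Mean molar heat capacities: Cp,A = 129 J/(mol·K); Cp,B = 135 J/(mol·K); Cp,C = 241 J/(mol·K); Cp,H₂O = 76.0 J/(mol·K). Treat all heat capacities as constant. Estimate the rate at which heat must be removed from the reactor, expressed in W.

Extent of reaction ξ = 0.543 × 138 = 74.934 mol/min
Reaction term: ξ·ΔH°_rxn = 74.934 × -13.4 = -1004.1 kJ/min
Sensible, feed 104→25 °C: -2878.1 kJ/min
Outlet flows (mol/min): A 63.066, B 63.066, C 74.934, H₂O 74.934
Sensible, products 25→65.8 °C: 1648.5 kJ/min
Q = ΔH = -2233.8 kJ/min = -37.23 kW
Heat removed = 37230 W

Q_out = 37200 W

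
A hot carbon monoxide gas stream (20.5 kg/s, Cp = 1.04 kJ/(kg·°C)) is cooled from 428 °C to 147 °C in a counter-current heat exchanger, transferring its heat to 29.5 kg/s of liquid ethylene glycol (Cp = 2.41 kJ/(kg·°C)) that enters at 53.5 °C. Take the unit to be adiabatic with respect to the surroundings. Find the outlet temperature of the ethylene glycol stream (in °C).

T_c,out = 138 °C

Heat released by hot stream: Q = 20.5 × 1.04 × (428 − 147) = 5990.9 kJ/s
Energy balance on cold side (adiabatic exchanger): Q = ṁ_c·Cp_c·(T_c,out − T_c,in)
T_c,out = 53.5 + 5990.9/(29.5 × 2.41) = 137.77 °C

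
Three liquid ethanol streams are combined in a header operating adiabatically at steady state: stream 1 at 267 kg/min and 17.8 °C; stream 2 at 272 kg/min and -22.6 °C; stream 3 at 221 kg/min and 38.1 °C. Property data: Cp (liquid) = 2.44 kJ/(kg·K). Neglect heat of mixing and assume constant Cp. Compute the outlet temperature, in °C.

T_out = 9.24 °C

Energy balance with Q = 0: Σ ṁᵢCp,ᵢ(T_out − Tᵢ) = 0
T_out = Σ ṁᵢCp,ᵢTᵢ / Σ ṁᵢCp,ᵢ
      = 17142 / 1854.4 = 9.2441 °C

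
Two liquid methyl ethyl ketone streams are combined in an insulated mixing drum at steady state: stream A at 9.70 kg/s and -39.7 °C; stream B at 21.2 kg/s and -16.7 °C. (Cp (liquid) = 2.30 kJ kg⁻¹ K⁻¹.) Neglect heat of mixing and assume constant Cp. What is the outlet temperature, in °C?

Adiabatic, steady state ⇒ Σ ṁᵢCp,ᵢ(T_out − Tᵢ) = 0
Σ ṁᵢCp,ᵢTᵢ = 9.70×2.30×-39.7 + 21.2×2.30×-16.7 = -1700
Σ ṁᵢCp,ᵢ = 9.70×2.30 + 21.2×2.30 = 71.07
T_out = -1700 / 71.07 = -23.92 °C

T_out = -23.9 °C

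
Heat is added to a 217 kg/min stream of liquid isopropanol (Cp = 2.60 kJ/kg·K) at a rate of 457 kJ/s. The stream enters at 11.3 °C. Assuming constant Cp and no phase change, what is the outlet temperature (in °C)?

T_out = 59.9 °C

Q = 457 kJ/s = 27420 kJ/min
ΔT = Q/(ṁ·Cp) = 27420/(217×2.60) = 48.6 K
T_out = 11.3 + 48.6 = 59.9 °C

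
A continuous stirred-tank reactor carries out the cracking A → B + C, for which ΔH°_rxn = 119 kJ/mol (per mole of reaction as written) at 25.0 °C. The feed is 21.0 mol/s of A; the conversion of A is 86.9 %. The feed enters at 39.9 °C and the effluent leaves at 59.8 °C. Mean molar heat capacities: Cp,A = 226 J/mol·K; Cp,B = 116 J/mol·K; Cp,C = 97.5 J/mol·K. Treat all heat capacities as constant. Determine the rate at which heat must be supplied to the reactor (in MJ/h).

Extent of reaction ξ = 0.869 × 21.0 = 18.249 mol/s
Reaction term: ξ·ΔH°_rxn = 18.249 × 119 = 2171.6 kJ/s
Sensible, feed 39.9→25 °C: -70.715 kJ/s
Outlet flows (mol/s): A 2.751, B 18.249, C 18.249
Sensible, products 25→59.8 °C: 157.22 kJ/s
Q = ΔH = 2258.1 kJ/s = 2258.1 kW
Heat supplied = 8129.3 MJ/h

Q_in = 8130 MJ/h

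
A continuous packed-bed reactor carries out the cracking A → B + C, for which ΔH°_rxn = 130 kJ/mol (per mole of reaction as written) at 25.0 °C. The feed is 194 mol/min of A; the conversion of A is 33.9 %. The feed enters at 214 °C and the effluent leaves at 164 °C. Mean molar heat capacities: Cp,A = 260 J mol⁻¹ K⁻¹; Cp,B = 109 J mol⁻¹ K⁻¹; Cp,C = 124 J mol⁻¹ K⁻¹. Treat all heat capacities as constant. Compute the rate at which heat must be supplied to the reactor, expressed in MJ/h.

Q_in = 347 MJ/h

Extent of reaction ξ = 0.339 × 194 = 65.766 mol/min
Reaction term: ξ·ΔH°_rxn = 65.766 × 130 = 8549.6 kJ/min
Sensible, feed 214→25 °C: -9533.2 kJ/min
Outlet flows (mol/min): A 128.23, B 65.766, C 65.766
Sensible, products 25→164 °C: 6764.3 kJ/min
Q = ΔH = 5780.8 kJ/min = 96.346 kW
Heat supplied = 346.85 MJ/h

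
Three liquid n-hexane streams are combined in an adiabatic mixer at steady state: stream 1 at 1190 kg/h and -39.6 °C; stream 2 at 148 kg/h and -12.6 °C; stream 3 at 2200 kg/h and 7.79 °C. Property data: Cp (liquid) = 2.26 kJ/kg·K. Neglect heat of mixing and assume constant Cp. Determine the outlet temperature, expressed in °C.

T_out = -9.00 °C

Adiabatic, steady state ⇒ Σ ṁᵢCp,ᵢ(T_out − Tᵢ) = 0
T_out = Σ ṁᵢCp,ᵢTᵢ / Σ ṁᵢCp,ᵢ
      = -71983 / 7995.9 = -9.0025 °C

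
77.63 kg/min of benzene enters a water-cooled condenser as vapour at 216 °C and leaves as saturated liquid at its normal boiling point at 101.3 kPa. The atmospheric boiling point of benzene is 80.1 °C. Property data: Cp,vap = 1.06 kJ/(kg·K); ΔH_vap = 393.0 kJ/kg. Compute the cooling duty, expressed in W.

vapour 216→80.1 °C: -144.05 kJ/kg
condensation at 80.1 °C: -393 kJ/kg
Δh = -144.05 + -393 = -537.05 kJ/kg
Q = ṁ·Δh = 77.63 kg/min × -537.05 kJ/kg = -41692 kJ/min
|Q| = 694.86 kW = 694860 W

Q_c = 695000 W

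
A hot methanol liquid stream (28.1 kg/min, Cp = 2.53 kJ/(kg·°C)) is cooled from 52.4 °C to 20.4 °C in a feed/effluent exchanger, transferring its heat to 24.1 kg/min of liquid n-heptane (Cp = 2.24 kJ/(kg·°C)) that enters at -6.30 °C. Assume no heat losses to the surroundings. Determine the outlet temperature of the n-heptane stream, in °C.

T_c,out = 35.8 °C

Heat released by hot stream: Q = 28.1 × 2.53 × (52.4 − 20.4) = 2275 kJ/min
Energy balance on cold side (adiabatic exchanger): Q = ṁ_c·Cp_c·(T_c,out − T_c,in)
T_c,out = -6.30 + 2275/(24.1 × 2.24) = 35.842 °C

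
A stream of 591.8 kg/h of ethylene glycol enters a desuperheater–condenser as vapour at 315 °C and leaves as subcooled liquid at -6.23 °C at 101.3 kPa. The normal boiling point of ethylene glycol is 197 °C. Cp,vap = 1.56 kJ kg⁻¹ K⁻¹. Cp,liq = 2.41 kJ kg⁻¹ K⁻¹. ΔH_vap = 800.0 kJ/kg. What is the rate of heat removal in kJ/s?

Q_c = 242 kJ/s

vapour 315→197 °C: -184.08 kJ/kg
condensation at 197 °C: -800 kJ/kg
liquid 197→-6.23 °C: -489.78 kJ/kg
Δh = -184.08 + -800 + -489.78 = -1473.9 kJ/kg
Q = ṁ·Δh = 591.8 kg/h × -1473.9 kJ/kg = -872230 kJ/h
|Q| = 242.29 kW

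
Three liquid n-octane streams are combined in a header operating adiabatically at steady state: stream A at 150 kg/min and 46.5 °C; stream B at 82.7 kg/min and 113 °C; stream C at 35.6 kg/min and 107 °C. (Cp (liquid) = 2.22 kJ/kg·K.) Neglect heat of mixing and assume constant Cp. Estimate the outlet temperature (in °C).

Energy balance with Q = 0: Σ ṁᵢCp,ᵢ(T_out − Tᵢ) = 0
T_out = Σ ṁᵢCp,ᵢTᵢ / Σ ṁᵢCp,ᵢ
      = 44687 / 595.63 = 75.025 °C

T_out = 75.0 °C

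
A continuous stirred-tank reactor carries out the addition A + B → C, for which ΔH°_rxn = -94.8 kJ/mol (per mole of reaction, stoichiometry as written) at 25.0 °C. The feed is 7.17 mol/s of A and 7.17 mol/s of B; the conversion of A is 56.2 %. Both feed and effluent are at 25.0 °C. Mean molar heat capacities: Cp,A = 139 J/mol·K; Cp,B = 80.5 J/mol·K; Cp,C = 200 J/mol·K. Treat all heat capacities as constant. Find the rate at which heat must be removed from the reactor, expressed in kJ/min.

Extent of reaction ξ = 0.562 × 7.17 = 4.0295 mol/s
Reaction term: ξ·ΔH°_rxn = 4.0295 × -94.8 = -382 kJ/s
Q = ΔH = -382 kJ/s = -382 kW
Heat removed = 22920 kJ/min

Q_out = 22900 kJ/min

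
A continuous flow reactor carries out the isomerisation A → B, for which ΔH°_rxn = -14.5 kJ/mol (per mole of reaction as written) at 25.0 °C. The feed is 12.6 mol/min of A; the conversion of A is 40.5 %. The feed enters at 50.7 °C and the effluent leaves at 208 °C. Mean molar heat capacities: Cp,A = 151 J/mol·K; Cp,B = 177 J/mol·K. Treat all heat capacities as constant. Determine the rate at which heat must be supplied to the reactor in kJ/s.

Extent of reaction ξ = 0.405 × 12.6 = 5.103 mol/min
Reaction term: ξ·ΔH°_rxn = 5.103 × -14.5 = -73.993 kJ/min
Sensible, feed 50.7→25 °C: -48.897 kJ/min
Outlet flows (mol/min): A 7.497, B 5.103
Sensible, products 25→208 °C: 372.46 kJ/min
Q = ΔH = 249.57 kJ/min = 4.1594 kW
Heat supplied = 4.1594 kJ/s

Q_in = 4.16 kJ/s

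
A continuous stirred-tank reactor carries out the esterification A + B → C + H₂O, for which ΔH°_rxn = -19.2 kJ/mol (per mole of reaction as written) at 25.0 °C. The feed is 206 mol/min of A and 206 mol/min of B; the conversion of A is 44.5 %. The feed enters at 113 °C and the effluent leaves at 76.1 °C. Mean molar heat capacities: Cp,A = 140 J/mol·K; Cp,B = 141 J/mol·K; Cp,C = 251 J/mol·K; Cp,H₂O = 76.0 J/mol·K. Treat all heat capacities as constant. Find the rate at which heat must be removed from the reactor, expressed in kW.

Q_out = 61.3 kW

Extent of reaction ξ = 0.445 × 206 = 91.67 mol/min
Reaction term: ξ·ΔH°_rxn = 91.67 × -19.2 = -1760.1 kJ/min
Sensible, feed 113→25 °C: -5094 kJ/min
Outlet flows (mol/min): A 114.33, B 114.33, C 91.67, H₂O 91.67
Sensible, products 25→76.1 °C: 3173.5 kJ/min
Q = ΔH = -3680.6 kJ/min = -61.343 kW
Heat removed = 61.343 kW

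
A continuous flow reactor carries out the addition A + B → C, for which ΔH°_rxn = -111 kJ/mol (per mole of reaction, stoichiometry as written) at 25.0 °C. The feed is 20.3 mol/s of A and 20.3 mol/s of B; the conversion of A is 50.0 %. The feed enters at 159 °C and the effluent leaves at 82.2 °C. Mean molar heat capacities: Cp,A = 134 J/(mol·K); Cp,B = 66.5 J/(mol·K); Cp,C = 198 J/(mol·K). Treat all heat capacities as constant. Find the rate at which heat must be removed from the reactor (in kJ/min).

Extent of reaction ξ = 0.500 × 20.3 = 10.15 mol/s
Reaction term: ξ·ΔH°_rxn = 10.15 × -111 = -1126.7 kJ/s
Sensible, feed 159→25 °C: -545.4 kJ/s
Outlet flows (mol/s): A 10.15, B 10.15, C 10.15
Sensible, products 25→82.2 °C: 231.36 kJ/s
Q = ΔH = -1440.7 kJ/s = -1440.7 kW
Heat removed = 86441 kJ/min

Q_out = 86400 kJ/min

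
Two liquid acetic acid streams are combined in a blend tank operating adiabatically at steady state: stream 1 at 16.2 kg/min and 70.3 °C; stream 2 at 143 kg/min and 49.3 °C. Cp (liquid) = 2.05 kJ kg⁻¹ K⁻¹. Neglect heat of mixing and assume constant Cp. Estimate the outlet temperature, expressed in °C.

No heat crosses the boundary, so H_out = H_in.
Σ ṁᵢCp,ᵢTᵢ = 16.2×2.05×70.3 + 143×2.05×49.3 = 16787
Σ ṁᵢCp,ᵢ = 16.2×2.05 + 143×2.05 = 326.36
T_out = 16787 / 326.36 = 51.437 °C

T_out = 51.4 °C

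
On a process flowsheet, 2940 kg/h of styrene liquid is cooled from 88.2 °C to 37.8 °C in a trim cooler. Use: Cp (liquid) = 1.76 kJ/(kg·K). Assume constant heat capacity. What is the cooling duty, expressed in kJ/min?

Q_c = 4350 kJ/min

Q = ṁ·Cp·ΔT = 2940 × 1.76 × (37.8 − 88.2) = -260790 kJ/h
Converting: 260790 / 3600 s = 72.442 kW
Cooling duty = 4346.5 kJ/min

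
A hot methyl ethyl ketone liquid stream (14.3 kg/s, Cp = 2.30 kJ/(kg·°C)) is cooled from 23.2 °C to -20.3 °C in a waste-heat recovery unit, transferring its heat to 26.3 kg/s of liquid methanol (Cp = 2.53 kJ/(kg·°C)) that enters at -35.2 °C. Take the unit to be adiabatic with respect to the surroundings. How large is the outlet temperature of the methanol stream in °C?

Heat released by hot stream: Q = 14.3 × 2.30 × (23.2 − -20.3) = 1430.7 kJ/s
Energy balance on cold side (adiabatic exchanger): Q = ṁ_c·Cp_c·(T_c,out − T_c,in)
T_c,out = -35.2 + 1430.7/(26.3 × 2.53) = -13.698 °C

T_c,out = -13.7 °C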